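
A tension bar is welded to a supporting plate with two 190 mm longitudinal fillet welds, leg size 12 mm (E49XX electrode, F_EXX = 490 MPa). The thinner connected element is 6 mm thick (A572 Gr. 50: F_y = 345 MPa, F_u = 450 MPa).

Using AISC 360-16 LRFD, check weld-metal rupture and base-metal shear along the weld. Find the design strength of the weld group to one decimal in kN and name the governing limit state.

461.7 kN (base-metal shear governs)

Weld metal: throat = 0.707×12 = 8.484 mm, L = 2×190 = 380 mm. φR_n = 0.75 × 0.6 × 490 × 8.484 × 380 = 710.9 kN.
Base metal shear (6 mm plate): yield φR_n = 1.0×0.6×345×6×380 = 472.0 kN; rupture φR_n = 0.75×0.6×450×6×380 = 461.7 kN; take 461.7 kN (rupture).
Governing: min(710.9, 461.7) = 461.7 kN → base-metal shear.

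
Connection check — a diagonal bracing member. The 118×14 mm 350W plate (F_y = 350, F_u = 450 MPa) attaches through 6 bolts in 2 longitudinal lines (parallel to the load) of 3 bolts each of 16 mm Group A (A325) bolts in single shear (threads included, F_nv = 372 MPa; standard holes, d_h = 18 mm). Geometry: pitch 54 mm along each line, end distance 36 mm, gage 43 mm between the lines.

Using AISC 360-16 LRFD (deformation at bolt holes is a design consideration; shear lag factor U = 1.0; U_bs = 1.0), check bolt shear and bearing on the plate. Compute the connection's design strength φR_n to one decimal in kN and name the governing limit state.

336.6 kN (bolt shear governs)

Bolt shear: A_b = π(16)²/4 = 201.06 mm². φR_n = 0.75 × 372 × 201.06 × 6 × 1 = 336.6 kN.
Bearing (14 mm plate, F_u = 450 MPa): end bolts L_c = 36 − 18/2 = 27, R_n = min(1.2×27×14×450, 2.4×16×14×450) = 204.12 kN/bolt; interior L_c = 54 − 18 = 36, R_n = 241.92 kN/bolt. φR_n = 0.75 × (2×204.12 + 4×241.92) = 1031.9 kN.
Governing: min(336.6, 1031.9) = 336.6 kN → bolt shear.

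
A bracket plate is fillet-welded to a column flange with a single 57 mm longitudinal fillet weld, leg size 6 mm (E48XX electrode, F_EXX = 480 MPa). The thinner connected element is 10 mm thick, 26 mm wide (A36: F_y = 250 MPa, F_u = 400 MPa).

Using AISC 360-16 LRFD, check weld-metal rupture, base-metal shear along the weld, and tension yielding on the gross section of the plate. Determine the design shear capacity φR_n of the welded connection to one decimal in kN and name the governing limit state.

52.2 kN (weld metal governs)

Weld metal: throat = 0.707×6 = 4.242 mm, L = 57 mm. φR_n = 0.75 × 0.6 × 480 × 4.242 × 57 = 52.2 kN.
Base metal shear (10 mm plate): yield φR_n = 1.0×0.6×250×10×57 = 85.5 kN; rupture φR_n = 0.75×0.6×400×10×57 = 102.6 kN; take 85.5 kN (yield).
Tension yield (gross): A_g = 26×10 = 260 mm². φR_n = 0.90 × 250 × 260 = 58.5 kN.
Governing: min(52.2, 85.5, 58.5) = 52.2 kN → weld metal.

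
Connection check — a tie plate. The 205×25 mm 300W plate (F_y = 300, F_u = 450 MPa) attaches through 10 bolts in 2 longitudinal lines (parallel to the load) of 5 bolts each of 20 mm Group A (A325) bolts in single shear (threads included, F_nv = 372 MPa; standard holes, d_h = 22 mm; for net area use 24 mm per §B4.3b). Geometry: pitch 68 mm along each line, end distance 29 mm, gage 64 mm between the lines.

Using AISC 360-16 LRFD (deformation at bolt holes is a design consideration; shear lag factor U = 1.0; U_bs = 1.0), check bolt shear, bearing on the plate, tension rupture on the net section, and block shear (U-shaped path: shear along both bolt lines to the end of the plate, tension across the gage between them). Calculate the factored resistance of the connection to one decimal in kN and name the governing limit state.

876.5 kN (bolt shear governs)

Bolt shear: A_b = π(20)²/4 = 314.16 mm². φR_n = 0.75 × 372 × 314.16 × 10 × 1 = 876.5 kN.
Bearing (25 mm plate, F_u = 450 MPa): end bolts L_c = 29 − 22/2 = 18, R_n = min(1.2×18×25×450, 2.4×20×25×450) = 243 kN/bolt; interior L_c = 68 − 22 = 46, R_n = 540 kN/bolt. φR_n = 0.75 × (2×243 + 8×540) = 3604.5 kN.
Tension rupture (net): A_n = (205 − 2×24)×25 = 3925 mm² (U = 1.0, A_e = A_n). φR_n = 0.75 × 450 × 3925 = 1324.7 kN.
Block shear: shear path 2×[29+4×68] = 2×301 mm, A_gv = 15050, A_nv = 2×(301 − 4.5×24)×25 = 9650 mm²; tension across gage: (64 − 1×24)×25 = 1000 mm². R_n = min(0.6×450×9650, 0.6×300×15050) + 1.0×450×1000 = min(2605.5, 2709) + 450 = 3055.5 kN. φR_n = 0.75 × 3055.5 = 2291.6 kN.
Governing: min(876.5, 3604.5, 1324.7, 2291.6) = 876.5 kN → bolt shear.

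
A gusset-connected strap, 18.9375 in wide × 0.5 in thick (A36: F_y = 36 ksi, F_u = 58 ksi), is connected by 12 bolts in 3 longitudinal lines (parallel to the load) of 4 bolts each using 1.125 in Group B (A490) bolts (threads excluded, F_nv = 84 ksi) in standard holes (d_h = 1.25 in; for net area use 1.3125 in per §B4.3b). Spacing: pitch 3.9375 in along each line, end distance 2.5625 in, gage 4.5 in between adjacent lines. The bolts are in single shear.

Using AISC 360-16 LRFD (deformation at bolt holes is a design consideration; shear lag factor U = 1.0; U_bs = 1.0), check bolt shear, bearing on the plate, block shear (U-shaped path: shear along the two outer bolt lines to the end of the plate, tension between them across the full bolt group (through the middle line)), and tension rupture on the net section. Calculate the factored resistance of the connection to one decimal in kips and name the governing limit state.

Bolt shear: A_b = π(1.125)²/4 = 0.99402 in². φR_n = 0.75 × 84 × 0.99402 × 12 × 1 = 751.5 kips.
Bearing (0.5 in plate, F_u = 58 ksi): end bolts L_c = 2.5625 − 1.25/2 = 1.9375, R_n = min(1.2×1.9375×0.5×58, 2.4×1.125×0.5×58) = 67.425 kips/bolt; interior L_c = 3.9375 − 1.25 = 2.6875, R_n = 78.3 kips/bolt. φR_n = 0.75 × (3×67.425 + 9×78.3) = 680.2 kips.
Block shear: shear path 2×[2.5625+3×3.9375] = 2×14.375 in, A_gv = 14.375, A_nv = 2×(14.375 − 3.5×1.3125)×0.5 = 9.7813 in²; tension across gage: (9 − 2×1.3125)×0.5 = 3.1875 in². R_n = min(0.6×58×9.7813, 0.6×36×14.375) + 1.0×58×3.1875 = min(340.39, 310.5) + 184.88 = 495.38 kips. φR_n = 0.75 × 495.38 = 371.5 kips.
Tension rupture (net): A_n = (18.9375 − 3×1.3125)×0.5 = 7.5 in² (U = 1.0, A_e = A_n). φR_n = 0.75 × 58 × 7.5 = 326.3 kips.
Governing: min(751.5, 680.2, 371.5, 326.3) = 326.3 kips → net-section rupture.

326.3 kips (net-section rupture governs)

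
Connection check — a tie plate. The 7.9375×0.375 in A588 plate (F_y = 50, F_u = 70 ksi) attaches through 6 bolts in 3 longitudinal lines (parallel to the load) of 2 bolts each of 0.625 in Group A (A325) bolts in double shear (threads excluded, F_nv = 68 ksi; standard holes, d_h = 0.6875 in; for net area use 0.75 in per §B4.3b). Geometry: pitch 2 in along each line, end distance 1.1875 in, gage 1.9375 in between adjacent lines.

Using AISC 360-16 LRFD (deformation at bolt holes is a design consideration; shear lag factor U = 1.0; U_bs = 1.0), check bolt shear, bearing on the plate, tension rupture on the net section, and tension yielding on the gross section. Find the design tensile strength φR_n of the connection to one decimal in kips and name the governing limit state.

Bolt shear: A_b = π(0.625)²/4 = 0.3068 in². φR_n = 0.75 × 68 × 0.3068 × 6 × 2 = 187.8 kips.
Bearing (0.375 in plate, F_u = 70 ksi): end bolts L_c = 1.1875 − 0.6875/2 = 0.84375, R_n = min(1.2×0.84375×0.375×70, 2.4×0.625×0.375×70) = 26.578 kips/bolt; interior L_c = 2 − 0.6875 = 1.3125, R_n = 39.375 kips/bolt. φR_n = 0.75 × (3×26.578 + 3×39.375) = 148.4 kips.
Tension rupture (net): A_n = (7.9375 − 3×0.75)×0.375 = 2.1328 in² (U = 1.0, A_e = A_n). φR_n = 0.75 × 70 × 2.1328 = 112.0 kips.
Tension yield (gross): A_g = 7.9375×0.375 = 2.9766 in². φR_n = 0.90 × 50 × 2.9766 = 133.9 kips.
Governing: min(187.8, 148.4, 112.0, 133.9) = 112.0 kips → net-section rupture.

112.0 kips (net-section rupture governs)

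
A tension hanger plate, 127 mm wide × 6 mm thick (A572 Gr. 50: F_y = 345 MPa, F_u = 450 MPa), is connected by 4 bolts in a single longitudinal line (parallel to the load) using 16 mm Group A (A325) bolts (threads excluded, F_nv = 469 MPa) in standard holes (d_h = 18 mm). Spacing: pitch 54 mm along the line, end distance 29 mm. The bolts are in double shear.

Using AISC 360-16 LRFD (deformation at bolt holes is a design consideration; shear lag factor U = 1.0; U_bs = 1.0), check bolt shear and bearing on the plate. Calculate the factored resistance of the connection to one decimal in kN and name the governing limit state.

Bolt shear: A_b = π(16)²/4 = 201.06 mm². φR_n = 0.75 × 469 × 201.06 × 4 × 2 = 565.8 kN.
Bearing (6 mm plate, F_u = 450 MPa): end bolts L_c = 29 − 18/2 = 20, R_n = min(1.2×20×6×450, 2.4×16×6×450) = 64.8 kN/bolt; interior L_c = 54 − 18 = 36, R_n = 103.68 kN/bolt. φR_n = 0.75 × (1×64.8 + 3×103.68) = 281.9 kN.
Governing: min(565.8, 281.9) = 281.9 kN → bearing.

281.9 kN (bearing governs)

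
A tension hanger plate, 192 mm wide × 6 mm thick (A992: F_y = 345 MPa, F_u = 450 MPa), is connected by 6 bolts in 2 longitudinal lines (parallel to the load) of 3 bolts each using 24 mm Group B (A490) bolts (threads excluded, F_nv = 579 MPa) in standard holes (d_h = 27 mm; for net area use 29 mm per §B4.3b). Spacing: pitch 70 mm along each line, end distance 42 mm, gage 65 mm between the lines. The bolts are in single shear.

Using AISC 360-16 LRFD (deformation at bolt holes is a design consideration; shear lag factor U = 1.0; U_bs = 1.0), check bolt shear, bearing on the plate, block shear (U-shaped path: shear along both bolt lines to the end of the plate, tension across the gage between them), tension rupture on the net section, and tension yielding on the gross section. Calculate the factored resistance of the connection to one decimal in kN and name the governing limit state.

Bolt shear: A_b = π(24)²/4 = 452.39 mm². φR_n = 0.75 × 579 × 452.39 × 6 × 1 = 1178.7 kN.
Bearing (6 mm plate, F_u = 450 MPa): end bolts L_c = 42 − 27/2 = 28.5, R_n = min(1.2×28.5×6×450, 2.4×24×6×450) = 92.34 kN/bolt; interior L_c = 70 − 27 = 43, R_n = 139.32 kN/bolt. φR_n = 0.75 × (2×92.34 + 4×139.32) = 556.5 kN.
Block shear: shear path 2×[42+2×70] = 2×182 mm, A_gv = 2184, A_nv = 2×(182 − 2.5×29)×6 = 1314 mm²; tension across gage: (65 − 1×29)×6 = 216 mm². R_n = min(0.6×450×1314, 0.6×345×2184) + 1.0×450×216 = min(354.78, 452.09) + 97.2 = 451.98 kN. φR_n = 0.75 × 451.98 = 339.0 kN.
Tension rupture (net): A_n = (192 − 2×29)×6 = 804 mm² (U = 1.0, A_e = A_n). φR_n = 0.75 × 450 × 804 = 271.4 kN.
Tension yield (gross): A_g = 192×6 = 1152 mm². φR_n = 0.90 × 345 × 1152 = 357.7 kN.
Governing: min(1178.7, 556.5, 339.0, 271.4, 357.7) = 271.4 kN → net-section rupture.

271.4 kN (net-section rupture governs)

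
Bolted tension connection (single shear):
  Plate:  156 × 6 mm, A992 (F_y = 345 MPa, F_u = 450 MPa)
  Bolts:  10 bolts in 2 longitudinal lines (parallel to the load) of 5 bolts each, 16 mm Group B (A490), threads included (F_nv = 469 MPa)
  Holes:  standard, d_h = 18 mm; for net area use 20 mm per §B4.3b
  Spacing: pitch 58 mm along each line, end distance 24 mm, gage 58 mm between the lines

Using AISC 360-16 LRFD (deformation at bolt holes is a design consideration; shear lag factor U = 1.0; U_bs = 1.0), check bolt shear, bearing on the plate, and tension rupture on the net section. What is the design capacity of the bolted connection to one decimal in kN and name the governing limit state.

234.9 kN (net-section rupture governs)

Bolt shear: A_b = π(16)²/4 = 201.06 mm². φR_n = 0.75 × 469 × 201.06 × 10 × 1 = 707.2 kN.
Bearing (6 mm plate, F_u = 450 MPa): end bolts L_c = 24 − 18/2 = 15, R_n = min(1.2×15×6×450, 2.4×16×6×450) = 48.6 kN/bolt; interior L_c = 58 − 18 = 40, R_n = 103.68 kN/bolt. φR_n = 0.75 × (2×48.6 + 8×103.68) = 695.0 kN.
Tension rupture (net): A_n = (156 − 2×20)×6 = 696 mm² (U = 1.0, A_e = A_n). φR_n = 0.75 × 450 × 696 = 234.9 kN.
Governing: min(707.2, 695.0, 234.9) = 234.9 kN → net-section rupture.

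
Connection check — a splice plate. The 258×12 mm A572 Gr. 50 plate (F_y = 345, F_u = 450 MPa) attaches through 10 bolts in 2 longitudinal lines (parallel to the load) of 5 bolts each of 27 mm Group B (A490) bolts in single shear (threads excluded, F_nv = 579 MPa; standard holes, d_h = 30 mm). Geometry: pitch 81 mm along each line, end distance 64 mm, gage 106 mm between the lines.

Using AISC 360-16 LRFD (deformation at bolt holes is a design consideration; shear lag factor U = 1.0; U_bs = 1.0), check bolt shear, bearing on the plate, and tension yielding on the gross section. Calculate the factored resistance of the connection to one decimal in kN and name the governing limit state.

961.3 kN (gross-section yield governs)

Bolt shear: A_b = π(27)²/4 = 572.56 mm². φR_n = 0.75 × 579 × 572.56 × 10 × 1 = 2486.3 kN.
Bearing (12 mm plate, F_u = 450 MPa): end bolts L_c = 64 − 30/2 = 49, R_n = min(1.2×49×12×450, 2.4×27×12×450) = 317.52 kN/bolt; interior L_c = 81 − 30 = 51, R_n = 330.48 kN/bolt. φR_n = 0.75 × (2×317.52 + 8×330.48) = 2459.2 kN.
Tension yield (gross): A_g = 258×12 = 3096 mm². φR_n = 0.90 × 345 × 3096 = 961.3 kN.
Governing: min(2486.3, 2459.2, 961.3) = 961.3 kN → gross-section yield.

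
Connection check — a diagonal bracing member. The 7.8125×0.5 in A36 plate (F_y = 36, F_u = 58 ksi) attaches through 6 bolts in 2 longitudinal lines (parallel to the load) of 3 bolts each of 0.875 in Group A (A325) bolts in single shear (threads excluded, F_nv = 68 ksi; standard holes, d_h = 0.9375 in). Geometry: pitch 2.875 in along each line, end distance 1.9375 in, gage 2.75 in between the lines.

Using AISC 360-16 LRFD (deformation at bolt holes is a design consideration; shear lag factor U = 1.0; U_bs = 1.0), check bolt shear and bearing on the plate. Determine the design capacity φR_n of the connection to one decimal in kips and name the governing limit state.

184.0 kips (bolt shear governs)

Bolt shear: A_b = π(0.875)²/4 = 0.60132 in². φR_n = 0.75 × 68 × 0.60132 × 6 × 1 = 184.0 kips.
Bearing (0.5 in plate, F_u = 58 ksi): end bolts L_c = 1.9375 − 0.9375/2 = 1.46875, R_n = min(1.2×1.46875×0.5×58, 2.4×0.875×0.5×58) = 51.113 kips/bolt; interior L_c = 2.875 − 0.9375 = 1.9375, R_n = 60.9 kips/bolt. φR_n = 0.75 × (2×51.113 + 4×60.9) = 259.4 kips.
Governing: min(184.0, 259.4) = 184.0 kips → bolt shear.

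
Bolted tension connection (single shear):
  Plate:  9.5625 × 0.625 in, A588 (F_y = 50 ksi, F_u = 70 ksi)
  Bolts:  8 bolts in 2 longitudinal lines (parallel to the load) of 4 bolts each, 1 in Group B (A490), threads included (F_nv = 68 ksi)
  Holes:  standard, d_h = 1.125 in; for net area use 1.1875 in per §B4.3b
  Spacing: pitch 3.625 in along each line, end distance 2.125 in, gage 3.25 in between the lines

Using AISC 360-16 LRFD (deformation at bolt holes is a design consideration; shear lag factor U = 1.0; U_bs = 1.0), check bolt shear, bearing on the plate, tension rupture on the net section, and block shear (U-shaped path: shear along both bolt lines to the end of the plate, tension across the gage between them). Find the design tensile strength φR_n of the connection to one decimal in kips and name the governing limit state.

235.8 kips (net-section rupture governs)

Bolt shear: A_b = π(1)²/4 = 0.7854 in². φR_n = 0.75 × 68 × 0.7854 × 8 × 1 = 320.4 kips.
Bearing (0.625 in plate, F_u = 70 ksi): end bolts L_c = 2.125 − 1.125/2 = 1.5625, R_n = min(1.2×1.5625×0.625×70, 2.4×1×0.625×70) = 82.031 kips/bolt; interior L_c = 3.625 − 1.125 = 2.5, R_n = 105 kips/bolt. φR_n = 0.75 × (2×82.031 + 6×105) = 595.5 kips.
Tension rupture (net): A_n = (9.5625 − 2×1.1875)×0.625 = 4.4922 in² (U = 1.0, A_e = A_n). φR_n = 0.75 × 70 × 4.4922 = 235.8 kips.
Block shear: shear path 2×[2.125+3×3.625] = 2×13 in, A_gv = 16.25, A_nv = 2×(13 − 3.5×1.1875)×0.625 = 11.055 in²; tension across gage: (3.25 − 1×1.1875)×0.625 = 1.2891 in². R_n = min(0.6×70×11.055, 0.6×50×16.25) + 1.0×70×1.2891 = min(464.31, 487.5) + 90.237 = 554.55 kips. φR_n = 0.75 × 554.55 = 415.9 kips.
Governing: min(320.4, 595.5, 235.8, 415.9) = 235.8 kips → net-section rupture.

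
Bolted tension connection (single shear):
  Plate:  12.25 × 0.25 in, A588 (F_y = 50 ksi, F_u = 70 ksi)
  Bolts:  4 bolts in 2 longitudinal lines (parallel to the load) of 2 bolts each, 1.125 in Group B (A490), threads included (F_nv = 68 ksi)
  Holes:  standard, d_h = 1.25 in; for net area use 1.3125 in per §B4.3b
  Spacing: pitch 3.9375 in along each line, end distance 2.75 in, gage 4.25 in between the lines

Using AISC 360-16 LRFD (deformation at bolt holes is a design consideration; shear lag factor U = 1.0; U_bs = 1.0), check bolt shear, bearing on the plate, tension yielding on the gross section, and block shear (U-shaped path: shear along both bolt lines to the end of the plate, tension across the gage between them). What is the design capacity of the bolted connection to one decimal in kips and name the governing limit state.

Bolt shear: A_b = π(1.125)²/4 = 0.99402 in². φR_n = 0.75 × 68 × 0.99402 × 4 × 1 = 202.8 kips.
Bearing (0.25 in plate, F_u = 70 ksi): end bolts L_c = 2.75 − 1.25/2 = 2.125, R_n = min(1.2×2.125×0.25×70, 2.4×1.125×0.25×70) = 44.625 kips/bolt; interior L_c = 3.9375 − 1.25 = 2.6875, R_n = 47.25 kips/bolt. φR_n = 0.75 × (2×44.625 + 2×47.25) = 137.8 kips.
Tension yield (gross): A_g = 12.25×0.25 = 3.0625 in². φR_n = 0.90 × 50 × 3.0625 = 137.8 kips.
Block shear: shear path 2×[2.75+1×3.9375] = 2×6.6875 in, A_gv = 3.3438, A_nv = 2×(6.6875 − 1.5×1.3125)×0.25 = 2.3594 in²; tension across gage: (4.25 − 1×1.3125)×0.25 = 0.73438 in². R_n = min(0.6×70×2.3594, 0.6×50×3.3438) + 1.0×70×0.73438 = min(99.095, 100.31) + 51.407 = 150.5 kips. φR_n = 0.75 × 150.5 = 112.9 kips.
Governing: min(202.8, 137.8, 137.8, 112.9) = 112.9 kips → block shear.

112.9 kips (block shear governs)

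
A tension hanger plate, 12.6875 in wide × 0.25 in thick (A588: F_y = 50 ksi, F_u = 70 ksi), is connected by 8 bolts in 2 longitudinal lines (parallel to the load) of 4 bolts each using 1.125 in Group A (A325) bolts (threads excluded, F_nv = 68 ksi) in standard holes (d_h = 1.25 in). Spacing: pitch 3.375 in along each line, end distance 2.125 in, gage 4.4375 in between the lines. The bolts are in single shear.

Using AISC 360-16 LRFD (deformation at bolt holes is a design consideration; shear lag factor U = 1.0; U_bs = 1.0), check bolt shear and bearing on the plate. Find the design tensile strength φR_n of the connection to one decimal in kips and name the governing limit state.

Bolt shear: A_b = π(1.125)²/4 = 0.99402 in². φR_n = 0.75 × 68 × 0.99402 × 8 × 1 = 405.6 kips.
Bearing (0.25 in plate, F_u = 70 ksi): end bolts L_c = 2.125 − 1.25/2 = 1.5, R_n = min(1.2×1.5×0.25×70, 2.4×1.125×0.25×70) = 31.5 kips/bolt; interior L_c = 3.375 − 1.25 = 2.125, R_n = 44.625 kips/bolt. φR_n = 0.75 × (2×31.5 + 6×44.625) = 248.1 kips.
Governing: min(405.6, 248.1) = 248.1 kips → bearing.

248.1 kips (bearing governs)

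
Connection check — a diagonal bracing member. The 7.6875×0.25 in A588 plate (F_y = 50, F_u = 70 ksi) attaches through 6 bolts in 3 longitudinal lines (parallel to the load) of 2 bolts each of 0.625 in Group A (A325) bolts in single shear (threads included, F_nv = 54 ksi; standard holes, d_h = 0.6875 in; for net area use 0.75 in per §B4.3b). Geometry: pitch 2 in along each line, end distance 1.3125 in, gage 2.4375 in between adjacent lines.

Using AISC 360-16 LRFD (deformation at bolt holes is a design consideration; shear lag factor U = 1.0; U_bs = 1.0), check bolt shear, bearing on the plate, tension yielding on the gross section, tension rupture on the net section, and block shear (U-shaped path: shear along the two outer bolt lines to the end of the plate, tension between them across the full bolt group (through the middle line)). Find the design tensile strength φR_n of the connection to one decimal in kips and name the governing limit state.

Bolt shear: A_b = π(0.625)²/4 = 0.3068 in². φR_n = 0.75 × 54 × 0.3068 × 6 × 1 = 74.6 kips.
Bearing (0.25 in plate, F_u = 70 ksi): end bolts L_c = 1.3125 − 0.6875/2 = 0.96875, R_n = min(1.2×0.96875×0.25×70, 2.4×0.625×0.25×70) = 20.344 kips/bolt; interior L_c = 2 − 0.6875 = 1.3125, R_n = 26.25 kips/bolt. φR_n = 0.75 × (3×20.344 + 3×26.25) = 104.8 kips.
Tension yield (gross): A_g = 7.6875×0.25 = 1.9219 in². φR_n = 0.90 × 50 × 1.9219 = 86.5 kips.
Tension rupture (net): A_n = (7.6875 − 3×0.75)×0.25 = 1.3594 in² (U = 1.0, A_e = A_n). φR_n = 0.75 × 70 × 1.3594 = 71.4 kips.
Block shear: shear path 2×[1.3125+1×2] = 2×3.3125 in, A_gv = 1.6563, A_nv = 2×(3.3125 − 1.5×0.75)×0.25 = 1.0938 in²; tension across gage: (4.875 − 2×0.75)×0.25 = 0.84375 in². R_n = min(0.6×70×1.0938, 0.6×50×1.6563) + 1.0×70×0.84375 = min(45.94, 49.689) + 59.063 = 105 kips. φR_n = 0.75 × 105 = 78.8 kips.
Governing: min(74.6, 104.8, 86.5, 71.4, 78.8) = 71.4 kips → net-section rupture.

71.4 kips (net-section rupture governs)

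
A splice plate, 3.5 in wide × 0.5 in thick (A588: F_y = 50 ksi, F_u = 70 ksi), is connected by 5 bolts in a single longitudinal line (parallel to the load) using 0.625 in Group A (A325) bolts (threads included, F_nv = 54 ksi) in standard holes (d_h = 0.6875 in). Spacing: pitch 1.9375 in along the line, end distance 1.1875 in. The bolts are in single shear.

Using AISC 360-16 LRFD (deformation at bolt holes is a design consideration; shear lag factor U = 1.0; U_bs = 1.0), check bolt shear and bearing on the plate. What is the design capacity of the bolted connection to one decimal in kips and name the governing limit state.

Bolt shear: A_b = π(0.625)²/4 = 0.3068 in². φR_n = 0.75 × 54 × 0.3068 × 5 × 1 = 62.1 kips.
Bearing (0.5 in plate, F_u = 70 ksi): end bolts L_c = 1.1875 − 0.6875/2 = 0.84375, R_n = min(1.2×0.84375×0.5×70, 2.4×0.625×0.5×70) = 35.438 kips/bolt; interior L_c = 1.9375 − 0.6875 = 1.25, R_n = 52.5 kips/bolt. φR_n = 0.75 × (1×35.438 + 4×52.5) = 184.1 kips.
Governing: min(62.1, 184.1) = 62.1 kips → bolt shear.

62.1 kips (bolt shear governs)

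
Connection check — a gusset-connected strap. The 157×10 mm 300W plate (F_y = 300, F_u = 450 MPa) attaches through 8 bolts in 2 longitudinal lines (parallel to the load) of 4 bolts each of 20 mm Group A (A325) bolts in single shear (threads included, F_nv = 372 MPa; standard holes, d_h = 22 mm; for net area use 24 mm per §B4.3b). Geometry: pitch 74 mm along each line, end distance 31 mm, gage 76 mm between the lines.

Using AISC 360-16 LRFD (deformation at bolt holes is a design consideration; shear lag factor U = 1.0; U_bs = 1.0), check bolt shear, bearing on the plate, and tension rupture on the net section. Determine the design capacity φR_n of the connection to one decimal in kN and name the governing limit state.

367.9 kN (net-section rupture governs)

Bolt shear: A_b = π(20)²/4 = 314.16 mm². φR_n = 0.75 × 372 × 314.16 × 8 × 1 = 701.2 kN.
Bearing (10 mm plate, F_u = 450 MPa): end bolts L_c = 31 − 22/2 = 20, R_n = min(1.2×20×10×450, 2.4×20×10×450) = 108 kN/bolt; interior L_c = 74 − 22 = 52, R_n = 216 kN/bolt. φR_n = 0.75 × (2×108 + 6×216) = 1134.0 kN.
Tension rupture (net): A_n = (157 − 2×24)×10 = 1090 mm² (U = 1.0, A_e = A_n). φR_n = 0.75 × 450 × 1090 = 367.9 kN.
Governing: min(701.2, 1134.0, 367.9) = 367.9 kN → net-section rupture.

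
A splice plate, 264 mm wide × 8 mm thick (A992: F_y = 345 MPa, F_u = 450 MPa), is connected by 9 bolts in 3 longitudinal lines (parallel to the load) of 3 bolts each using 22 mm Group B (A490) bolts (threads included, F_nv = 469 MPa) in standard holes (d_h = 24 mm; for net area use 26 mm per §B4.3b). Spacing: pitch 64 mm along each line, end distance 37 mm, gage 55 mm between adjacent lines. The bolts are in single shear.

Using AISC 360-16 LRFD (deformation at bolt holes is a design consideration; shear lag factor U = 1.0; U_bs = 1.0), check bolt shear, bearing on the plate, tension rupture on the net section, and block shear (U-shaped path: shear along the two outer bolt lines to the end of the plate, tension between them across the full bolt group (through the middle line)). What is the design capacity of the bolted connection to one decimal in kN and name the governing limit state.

480.6 kN (block shear governs)

Bolt shear: A_b = π(22)²/4 = 380.13 mm². φR_n = 0.75 × 469 × 380.13 × 9 × 1 = 1203.4 kN.
Bearing (8 mm plate, F_u = 450 MPa): end bolts L_c = 37 − 24/2 = 25, R_n = min(1.2×25×8×450, 2.4×22×8×450) = 108 kN/bolt; interior L_c = 64 − 24 = 40, R_n = 172.8 kN/bolt. φR_n = 0.75 × (3×108 + 6×172.8) = 1020.6 kN.
Tension rupture (net): A_n = (264 − 3×26)×8 = 1488 mm² (U = 1.0, A_e = A_n). φR_n = 0.75 × 450 × 1488 = 502.2 kN.
Block shear: shear path 2×[37+2×64] = 2×165 mm, A_gv = 2640, A_nv = 2×(165 − 2.5×26)×8 = 1600 mm²; tension across gage: (110 − 2×26)×8 = 464 mm². R_n = min(0.6×450×1600, 0.6×345×2640) + 1.0×450×464 = min(432, 546.48) + 208.8 = 640.8 kN. φR_n = 0.75 × 640.8 = 480.6 kN.
Governing: min(1203.4, 1020.6, 502.2, 480.6) = 480.6 kN → block shear.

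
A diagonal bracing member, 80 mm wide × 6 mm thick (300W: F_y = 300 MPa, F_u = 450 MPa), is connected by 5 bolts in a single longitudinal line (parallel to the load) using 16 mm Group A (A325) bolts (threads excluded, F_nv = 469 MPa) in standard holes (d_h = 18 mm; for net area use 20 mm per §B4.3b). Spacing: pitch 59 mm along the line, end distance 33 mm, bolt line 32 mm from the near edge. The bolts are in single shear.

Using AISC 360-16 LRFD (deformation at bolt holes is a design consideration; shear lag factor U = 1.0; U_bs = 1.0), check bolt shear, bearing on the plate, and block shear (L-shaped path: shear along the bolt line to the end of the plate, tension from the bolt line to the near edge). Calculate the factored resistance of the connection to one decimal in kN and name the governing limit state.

262.0 kN (block shear governs)

Bolt shear: A_b = π(16)²/4 = 201.06 mm². φR_n = 0.75 × 469 × 201.06 × 5 × 1 = 353.6 kN.
Bearing (6 mm plate, F_u = 450 MPa): end bolts L_c = 33 − 18/2 = 24, R_n = min(1.2×24×6×450, 2.4×16×6×450) = 77.76 kN/bolt; interior L_c = 59 − 18 = 41, R_n = 103.68 kN/bolt. φR_n = 0.75 × (1×77.76 + 4×103.68) = 369.4 kN.
Block shear: shear path 1×[33+4×59] = 1×269 mm, A_gv = 1614, A_nv = 1×(269 − 4.5×20)×6 = 1074 mm²; tension to near edge: (32 − 0.5×20)×6 = 132 mm². R_n = min(0.6×450×1074, 0.6×300×1614) + 1.0×450×132 = min(289.98, 290.52) + 59.4 = 349.38 kN. φR_n = 0.75 × 349.38 = 262.0 kN.
Governing: min(353.6, 369.4, 262.0) = 262.0 kN → block shear.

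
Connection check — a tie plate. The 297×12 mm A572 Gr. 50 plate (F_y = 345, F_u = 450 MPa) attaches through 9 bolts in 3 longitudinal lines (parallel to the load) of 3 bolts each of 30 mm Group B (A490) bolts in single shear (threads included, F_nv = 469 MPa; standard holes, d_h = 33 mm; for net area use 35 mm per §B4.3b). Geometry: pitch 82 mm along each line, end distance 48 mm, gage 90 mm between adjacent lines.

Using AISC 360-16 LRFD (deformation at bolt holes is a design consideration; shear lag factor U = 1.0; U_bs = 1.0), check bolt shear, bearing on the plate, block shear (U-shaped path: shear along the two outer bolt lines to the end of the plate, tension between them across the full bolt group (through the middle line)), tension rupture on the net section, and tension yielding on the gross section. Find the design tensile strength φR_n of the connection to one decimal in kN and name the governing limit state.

777.6 kN (net-section rupture governs)

Bolt shear: A_b = π(30)²/4 = 706.86 mm². φR_n = 0.75 × 469 × 706.86 × 9 × 1 = 2237.7 kN.
Bearing (12 mm plate, F_u = 450 MPa): end bolts L_c = 48 − 33/2 = 31.5, R_n = min(1.2×31.5×12×450, 2.4×30×12×450) = 204.12 kN/bolt; interior L_c = 82 − 33 = 49, R_n = 317.52 kN/bolt. φR_n = 0.75 × (3×204.12 + 6×317.52) = 1888.1 kN.
Block shear: shear path 2×[48+2×82] = 2×212 mm, A_gv = 5088, A_nv = 2×(212 − 2.5×35)×12 = 2988 mm²; tension across gage: (180 − 2×35)×12 = 1320 mm². R_n = min(0.6×450×2988, 0.6×345×5088) + 1.0×450×1320 = min(806.76, 1053.2) + 594 = 1400.8 kN. φR_n = 0.75 × 1400.8 = 1050.6 kN.
Tension rupture (net): A_n = (297 − 3×35)×12 = 2304 mm² (U = 1.0, A_e = A_n). φR_n = 0.75 × 450 × 2304 = 777.6 kN.
Tension yield (gross): A_g = 297×12 = 3564 mm². φR_n = 0.90 × 345 × 3564 = 1106.6 kN.
Governing: min(2237.7, 1888.1, 1050.6, 777.6, 1106.6) = 777.6 kN → net-section rupture.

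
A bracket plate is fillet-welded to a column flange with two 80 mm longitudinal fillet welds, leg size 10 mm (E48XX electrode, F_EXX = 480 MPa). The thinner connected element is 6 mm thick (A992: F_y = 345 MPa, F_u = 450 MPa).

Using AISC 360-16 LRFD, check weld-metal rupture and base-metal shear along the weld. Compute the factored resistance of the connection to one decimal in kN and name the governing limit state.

194.4 kN (base-metal shear governs)

Weld metal: throat = 0.707×10 = 7.07 mm, L = 2×80 = 160 mm. φR_n = 0.75 × 0.6 × 480 × 7.07 × 160 = 244.3 kN.
Base metal shear (6 mm plate): yield φR_n = 1.0×0.6×345×6×160 = 198.7 kN; rupture φR_n = 0.75×0.6×450×6×160 = 194.4 kN; take 194.4 kN (rupture).
Governing: min(244.3, 194.4) = 194.4 kN → base-metal shear.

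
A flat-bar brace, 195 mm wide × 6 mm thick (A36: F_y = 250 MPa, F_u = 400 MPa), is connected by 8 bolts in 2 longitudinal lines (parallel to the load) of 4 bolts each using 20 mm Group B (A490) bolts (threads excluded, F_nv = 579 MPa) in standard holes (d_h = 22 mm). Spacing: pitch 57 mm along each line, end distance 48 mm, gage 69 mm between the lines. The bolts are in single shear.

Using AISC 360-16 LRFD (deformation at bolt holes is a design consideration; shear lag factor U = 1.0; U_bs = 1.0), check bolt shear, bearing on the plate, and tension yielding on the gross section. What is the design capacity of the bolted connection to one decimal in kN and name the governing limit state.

Bolt shear: A_b = π(20)²/4 = 314.16 mm². φR_n = 0.75 × 579 × 314.16 × 8 × 1 = 1091.4 kN.
Bearing (6 mm plate, F_u = 400 MPa): end bolts L_c = 48 − 22/2 = 37, R_n = min(1.2×37×6×400, 2.4×20×6×400) = 106.56 kN/bolt; interior L_c = 57 − 22 = 35, R_n = 100.8 kN/bolt. φR_n = 0.75 × (2×106.56 + 6×100.8) = 613.4 kN.
Tension yield (gross): A_g = 195×6 = 1170 mm². φR_n = 0.90 × 250 × 1170 = 263.3 kN.
Governing: min(1091.4, 613.4, 263.3) = 263.3 kN → gross-section yield.

263.3 kN (gross-section yield governs)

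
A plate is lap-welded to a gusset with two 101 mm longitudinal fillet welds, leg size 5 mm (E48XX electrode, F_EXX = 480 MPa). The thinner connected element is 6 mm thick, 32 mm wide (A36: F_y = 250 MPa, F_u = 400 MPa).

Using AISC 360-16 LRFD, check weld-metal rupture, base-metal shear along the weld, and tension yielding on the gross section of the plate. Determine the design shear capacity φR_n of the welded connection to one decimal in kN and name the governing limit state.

43.2 kN (gross-section yield governs)

Weld metal: throat = 0.707×5 = 3.535 mm, L = 2×101 = 202 mm. φR_n = 0.75 × 0.6 × 480 × 3.535 × 202 = 154.2 kN.
Base metal shear (6 mm plate): yield φR_n = 1.0×0.6×250×6×202 = 181.8 kN; rupture φR_n = 0.75×0.6×400×6×202 = 218.2 kN; take 181.8 kN (yield).
Tension yield (gross): A_g = 32×6 = 192 mm². φR_n = 0.90 × 250 × 192 = 43.2 kN.
Governing: min(154.2, 181.8, 43.2) = 43.2 kN → gross-section yield.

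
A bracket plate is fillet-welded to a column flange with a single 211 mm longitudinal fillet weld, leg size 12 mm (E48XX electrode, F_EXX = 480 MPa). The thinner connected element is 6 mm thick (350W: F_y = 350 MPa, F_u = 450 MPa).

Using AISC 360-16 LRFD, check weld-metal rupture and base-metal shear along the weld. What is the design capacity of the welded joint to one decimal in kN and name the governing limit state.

Weld metal: throat = 0.707×12 = 8.484 mm, L = 211 mm. φR_n = 0.75 × 0.6 × 480 × 8.484 × 211 = 386.7 kN.
Base metal shear (6 mm plate): yield φR_n = 1.0×0.6×350×6×211 = 265.9 kN; rupture φR_n = 0.75×0.6×450×6×211 = 256.4 kN; take 256.4 kN (rupture).
Governing: min(386.7, 256.4) = 256.4 kN → base-metal shear.

256.4 kN (base-metal shear governs)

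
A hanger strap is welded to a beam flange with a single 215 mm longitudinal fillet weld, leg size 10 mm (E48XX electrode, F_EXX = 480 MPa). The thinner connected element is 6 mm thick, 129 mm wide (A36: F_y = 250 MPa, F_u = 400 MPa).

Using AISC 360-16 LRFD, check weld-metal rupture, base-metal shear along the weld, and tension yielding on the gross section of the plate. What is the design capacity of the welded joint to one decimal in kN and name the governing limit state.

Weld metal: throat = 0.707×10 = 7.07 mm, L = 215 mm. φR_n = 0.75 × 0.6 × 480 × 7.07 × 215 = 328.3 kN.
Base metal shear (6 mm plate): yield φR_n = 1.0×0.6×250×6×215 = 193.5 kN; rupture φR_n = 0.75×0.6×400×6×215 = 232.2 kN; take 193.5 kN (yield).
Tension yield (gross): A_g = 129×6 = 774 mm². φR_n = 0.90 × 250 × 774 = 174.2 kN.
Governing: min(328.3, 193.5, 174.2) = 174.2 kN → gross-section yield.

174.2 kN (gross-section yield governs)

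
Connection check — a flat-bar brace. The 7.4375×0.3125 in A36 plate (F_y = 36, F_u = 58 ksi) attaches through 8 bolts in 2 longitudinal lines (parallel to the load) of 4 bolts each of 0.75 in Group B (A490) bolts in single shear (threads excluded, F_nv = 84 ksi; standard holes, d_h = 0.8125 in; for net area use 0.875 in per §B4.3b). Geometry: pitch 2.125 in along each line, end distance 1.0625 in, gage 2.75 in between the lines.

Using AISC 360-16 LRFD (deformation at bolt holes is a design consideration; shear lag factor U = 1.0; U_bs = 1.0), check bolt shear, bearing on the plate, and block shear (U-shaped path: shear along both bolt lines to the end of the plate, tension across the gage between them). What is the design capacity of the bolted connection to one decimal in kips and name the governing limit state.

96.9 kips (block shear governs)

Bolt shear: A_b = π(0.75)²/4 = 0.44179 in². φR_n = 0.75 × 84 × 0.44179 × 8 × 1 = 222.7 kips.
Bearing (0.3125 in plate, F_u = 58 ksi): end bolts L_c = 1.0625 − 0.8125/2 = 0.65625, R_n = min(1.2×0.65625×0.3125×58, 2.4×0.75×0.3125×58) = 14.273 kips/bolt; interior L_c = 2.125 − 0.8125 = 1.3125, R_n = 28.547 kips/bolt. φR_n = 0.75 × (2×14.273 + 6×28.547) = 149.9 kips.
Block shear: shear path 2×[1.0625+3×2.125] = 2×7.4375 in, A_gv = 4.6484, A_nv = 2×(7.4375 − 3.5×0.875)×0.3125 = 2.7344 in²; tension across gage: (2.75 − 1×0.875)×0.3125 = 0.58594 in². R_n = min(0.6×58×2.7344, 0.6×36×4.6484) + 1.0×58×0.58594 = min(95.157, 100.41) + 33.985 = 129.14 kips. φR_n = 0.75 × 129.14 = 96.9 kips.
Governing: min(222.7, 149.9, 96.9) = 96.9 kips → block shear.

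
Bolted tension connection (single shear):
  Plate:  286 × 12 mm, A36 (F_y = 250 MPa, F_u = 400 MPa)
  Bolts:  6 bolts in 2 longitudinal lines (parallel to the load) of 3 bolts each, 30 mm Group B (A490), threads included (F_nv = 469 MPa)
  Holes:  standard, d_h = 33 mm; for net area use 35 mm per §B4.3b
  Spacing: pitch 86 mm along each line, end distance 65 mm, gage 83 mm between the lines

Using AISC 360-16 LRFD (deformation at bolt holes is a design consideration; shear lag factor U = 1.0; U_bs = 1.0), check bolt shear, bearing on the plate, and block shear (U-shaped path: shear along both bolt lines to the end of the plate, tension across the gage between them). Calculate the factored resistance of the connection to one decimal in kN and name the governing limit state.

812.7 kN (block shear governs)

Bolt shear: A_b = π(30)²/4 = 706.86 mm². φR_n = 0.75 × 469 × 706.86 × 6 × 1 = 1491.8 kN.
Bearing (12 mm plate, F_u = 400 MPa): end bolts L_c = 65 − 33/2 = 48.5, R_n = min(1.2×48.5×12×400, 2.4×30×12×400) = 279.36 kN/bolt; interior L_c = 86 − 33 = 53, R_n = 305.28 kN/bolt. φR_n = 0.75 × (2×279.36 + 4×305.28) = 1334.9 kN.
Block shear: shear path 2×[65+2×86] = 2×237 mm, A_gv = 5688, A_nv = 2×(237 − 2.5×35)×12 = 3588 mm²; tension across gage: (83 − 1×35)×12 = 576 mm². R_n = min(0.6×400×3588, 0.6×250×5688) + 1.0×400×576 = min(861.12, 853.2) + 230.4 = 1083.6 kN. φR_n = 0.75 × 1083.6 = 812.7 kN.
Governing: min(1491.8, 1334.9, 812.7) = 812.7 kN → block shear.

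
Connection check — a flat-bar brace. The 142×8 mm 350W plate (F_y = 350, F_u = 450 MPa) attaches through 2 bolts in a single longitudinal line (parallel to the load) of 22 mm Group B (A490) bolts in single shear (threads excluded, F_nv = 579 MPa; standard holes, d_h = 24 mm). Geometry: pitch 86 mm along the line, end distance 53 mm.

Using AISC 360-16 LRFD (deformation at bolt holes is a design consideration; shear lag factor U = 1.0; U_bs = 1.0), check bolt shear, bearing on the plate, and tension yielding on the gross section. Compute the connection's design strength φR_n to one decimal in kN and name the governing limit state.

275.4 kN (bearing governs)

Bolt shear: A_b = π(22)²/4 = 380.13 mm². φR_n = 0.75 × 579 × 380.13 × 2 × 1 = 330.1 kN.
Bearing (8 mm plate, F_u = 450 MPa): end bolts L_c = 53 − 24/2 = 41, R_n = min(1.2×41×8×450, 2.4×22×8×450) = 177.12 kN/bolt; interior L_c = 86 − 24 = 62, R_n = 190.08 kN/bolt. φR_n = 0.75 × (1×177.12 + 1×190.08) = 275.4 kN.
Tension yield (gross): A_g = 142×8 = 1136 mm². φR_n = 0.90 × 350 × 1136 = 357.8 kN.
Governing: min(330.1, 275.4, 357.8) = 275.4 kN → bearing.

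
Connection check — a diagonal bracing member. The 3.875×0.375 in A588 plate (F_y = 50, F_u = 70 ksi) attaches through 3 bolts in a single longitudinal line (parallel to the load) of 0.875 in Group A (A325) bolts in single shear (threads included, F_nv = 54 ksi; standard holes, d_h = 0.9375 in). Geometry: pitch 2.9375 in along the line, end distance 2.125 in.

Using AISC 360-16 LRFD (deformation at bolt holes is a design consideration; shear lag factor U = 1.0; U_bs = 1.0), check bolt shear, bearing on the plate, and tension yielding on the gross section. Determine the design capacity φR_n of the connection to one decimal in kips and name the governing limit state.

Bolt shear: A_b = π(0.875)²/4 = 0.60132 in². φR_n = 0.75 × 54 × 0.60132 × 3 × 1 = 73.1 kips.
Bearing (0.375 in plate, F_u = 70 ksi): end bolts L_c = 2.125 − 0.9375/2 = 1.65625, R_n = min(1.2×1.65625×0.375×70, 2.4×0.875×0.375×70) = 52.172 kips/bolt; interior L_c = 2.9375 − 0.9375 = 2, R_n = 55.125 kips/bolt. φR_n = 0.75 × (1×52.172 + 2×55.125) = 121.8 kips.
Tension yield (gross): A_g = 3.875×0.375 = 1.4531 in². φR_n = 0.90 × 50 × 1.4531 = 65.4 kips.
Governing: min(73.1, 121.8, 65.4) = 65.4 kips → gross-section yield.

65.4 kips (gross-section yield governs)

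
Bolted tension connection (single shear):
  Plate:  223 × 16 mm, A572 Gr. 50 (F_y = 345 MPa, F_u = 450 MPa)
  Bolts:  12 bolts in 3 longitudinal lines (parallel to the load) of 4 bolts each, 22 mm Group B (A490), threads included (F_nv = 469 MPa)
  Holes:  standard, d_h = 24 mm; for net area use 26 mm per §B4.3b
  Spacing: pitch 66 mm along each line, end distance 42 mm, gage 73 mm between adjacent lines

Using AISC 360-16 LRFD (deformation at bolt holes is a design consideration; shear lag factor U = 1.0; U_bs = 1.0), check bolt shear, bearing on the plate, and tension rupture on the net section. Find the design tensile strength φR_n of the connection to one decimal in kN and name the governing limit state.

783.0 kN (net-section rupture governs)

Bolt shear: A_b = π(22)²/4 = 380.13 mm². φR_n = 0.75 × 469 × 380.13 × 12 × 1 = 1604.5 kN.
Bearing (16 mm plate, F_u = 450 MPa): end bolts L_c = 42 − 24/2 = 30, R_n = min(1.2×30×16×450, 2.4×22×16×450) = 259.2 kN/bolt; interior L_c = 66 − 24 = 42, R_n = 362.88 kN/bolt. φR_n = 0.75 × (3×259.2 + 9×362.88) = 3032.6 kN.
Tension rupture (net): A_n = (223 − 3×26)×16 = 2320 mm² (U = 1.0, A_e = A_n). φR_n = 0.75 × 450 × 2320 = 783.0 kN.
Governing: min(1604.5, 3032.6, 783.0) = 783.0 kN → net-section rupture.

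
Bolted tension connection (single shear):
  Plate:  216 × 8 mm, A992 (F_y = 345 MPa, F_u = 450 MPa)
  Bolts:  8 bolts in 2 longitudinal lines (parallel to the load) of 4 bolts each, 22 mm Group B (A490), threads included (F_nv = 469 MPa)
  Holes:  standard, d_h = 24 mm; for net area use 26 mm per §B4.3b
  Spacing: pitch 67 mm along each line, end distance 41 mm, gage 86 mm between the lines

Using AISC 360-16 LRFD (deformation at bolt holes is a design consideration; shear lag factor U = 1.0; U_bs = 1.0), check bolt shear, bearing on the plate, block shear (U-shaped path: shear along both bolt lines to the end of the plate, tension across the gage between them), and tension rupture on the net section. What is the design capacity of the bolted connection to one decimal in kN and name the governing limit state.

Bolt shear: A_b = π(22)²/4 = 380.13 mm². φR_n = 0.75 × 469 × 380.13 × 8 × 1 = 1069.7 kN.
Bearing (8 mm plate, F_u = 450 MPa): end bolts L_c = 41 − 24/2 = 29, R_n = min(1.2×29×8×450, 2.4×22×8×450) = 125.28 kN/bolt; interior L_c = 67 − 24 = 43, R_n = 185.76 kN/bolt. φR_n = 0.75 × (2×125.28 + 6×185.76) = 1023.8 kN.
Block shear: shear path 2×[41+3×67] = 2×242 mm, A_gv = 3872, A_nv = 2×(242 − 3.5×26)×8 = 2416 mm²; tension across gage: (86 − 1×26)×8 = 480 mm². R_n = min(0.6×450×2416, 0.6×345×3872) + 1.0×450×480 = min(652.32, 801.5) + 216 = 868.32 kN. φR_n = 0.75 × 868.32 = 651.2 kN.
Tension rupture (net): A_n = (216 − 2×26)×8 = 1312 mm² (U = 1.0, A_e = A_n). φR_n = 0.75 × 450 × 1312 = 442.8 kN.
Governing: min(1069.7, 1023.8, 651.2, 442.8) = 442.8 kN → net-section rupture.

442.8 kN (net-section rupture governs)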